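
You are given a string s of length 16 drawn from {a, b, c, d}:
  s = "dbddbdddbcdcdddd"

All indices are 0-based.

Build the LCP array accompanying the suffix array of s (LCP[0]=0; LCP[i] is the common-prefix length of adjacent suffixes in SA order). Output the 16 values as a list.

[0, 1, 3, 0, 2, 0, 1, 2, 4, 1, 1, 2, 3, 2, 3, 3]

rank | idx | suffix
   0 |   8 | bcdcdddd
   1 |   1 | bddbdddbcdcdddd
   2 |   4 | bdddbcdcdddd
   3 |   9 | cdcdddd
   4 |  11 | cdddd
   5 |  15 | d
   6 |   7 | dbcdcdddd
   7 |   0 | dbddbdddbcdcdddd
   8 |   3 | dbdddbcdcdddd
   9 |  10 | dcdddd
  10 |  14 | dd
  11 |   6 | ddbcdcdddd
  12 |   2 | ddbdddbcdcdddd
  13 |  13 | ddd
  14 |   5 | dddbcdcdddd
  15 |  12 | dddd

SA = [8, 1, 4, 9, 11, 15, 7, 0, 3, 10, 14, 6, 2, 13, 5, 12]
rank  pair      lcp
   1  s[8:],s[1:]  1  'b'
   2  s[1:],s[4:]  3  'bdd'
   3  s[4:],s[9:]  0  ''
   4  s[9:],s[11:]  2  'cd'
   5  s[11:],s[15:]  0  ''
   6  s[15:],s[7:]  1  'd'
   7  s[7:],s[0:]  2  'db'
   8  s[0:],s[3:]  4  'dbdd'
   9  s[3:],s[10:]  1  'd'
  10  s[10:],s[14:]  1  'd'
  11  s[14:],s[6:]  2  'dd'
  12  s[6:],s[2:]  3  'ddb'
  13  s[2:],s[13:]  2  'dd'
  14  s[13:],s[5:]  3  'ddd'
  15  s[5:],s[12:]  3  'ddd'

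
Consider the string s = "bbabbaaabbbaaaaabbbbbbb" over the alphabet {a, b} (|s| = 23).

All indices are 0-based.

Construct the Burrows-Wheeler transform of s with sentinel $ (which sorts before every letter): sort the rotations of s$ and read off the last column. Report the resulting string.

bbabaaabaabbbbbba$babbba

rank  rotation                  last
    0  $bbabbaaabbbaaaaabbbbbbb  b
    1  aaaaabbbbbbb$bbabbaaabbb  b
    2  aaaabbbbbbb$bbabbaaabbba  a
    3  aaabbbaaaaabbbbbbb$bbabb  b
    4  aaabbbbbbb$bbabbaaabbbaa  a
    5  aabbbaaaaabbbbbbb$bbabba  a
    6  aabbbbbbb$bbabbaaabbbaaa  a
    7  abbaaabbbaaaaabbbbbbb$bb  b
    8  abbbaaaaabbbbbbb$bbabbaa  a
    9  abbbbbbb$bbabbaaabbbaaaa  a
   10  b$bbabbaaabbbaaaaabbbbbb  b
   11  baaaaabbbbbbb$bbabbaaabb  b
   12  baaabbbaaaaabbbbbbb$bbab  b
   13  babbaaabbbaaaaabbbbbbb$b  b
   14  bb$bbabbaaabbbaaaaabbbbb  b
   15  bbaaaaabbbbbbb$bbabbaaab  b
   16  bbaaabbbaaaaabbbbbbb$bba  a
   17  bbabbaaabbbaaaaabbbbbbb$  $
   18  bbb$bbabbaaabbbaaaaabbbb  b
   19  bbbaaaaabbbbbbb$bbabbaaa  a
   20  bbbb$bbabbaaabbbaaaaabbb  b
   21  bbbbb$bbabbaaabbbaaaaabb  b
   22  bbbbbb$bbabbaaabbbaaaaab  b
   23  bbbbbbb$bbabbaaabbbaaaaa  a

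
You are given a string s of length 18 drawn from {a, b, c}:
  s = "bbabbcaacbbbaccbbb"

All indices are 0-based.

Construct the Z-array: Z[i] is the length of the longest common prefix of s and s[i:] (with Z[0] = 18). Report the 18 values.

[18, 1, 0, 2, 1, 0, 0, 0, 0, 2, 3, 1, 0, 0, 0, 2, 2, 1]

Z[0]=18
i=1: fresh scan; Z[1]=1 extend→box=[1,2)
i=2: fresh scan; Z[2]=0
i=3: fresh scan; Z[3]=2 extend→box=[3,5)
i=4: min(r-i=1, Z[1]=1)=1; Z[4]=1
i=5: fresh scan; Z[5]=0
i=6: fresh scan; Z[6]=0
i=7: fresh scan; Z[7]=0
i=8: fresh scan; Z[8]=0
i=9: fresh scan; Z[9]=2 extend→box=[9,11)
i=10: min(r-i=1, Z[1]=1)=1; Z[10]=3 extend→box=[10,13)
i=11: min(r-i=2, Z[1]=1)=1; Z[11]=1
i=12: min(r-i=1, Z[2]=0)=0; Z[12]=0
i=13: fresh scan; Z[13]=0
i=14: fresh scan; Z[14]=0
i=15: fresh scan; Z[15]=2 extend→box=[15,17)
i=16: min(r-i=1, Z[1]=1)=1; Z[16]=2 extend→box=[16,18)
i=17: min(r-i=1, Z[1]=1)=1; Z[17]=1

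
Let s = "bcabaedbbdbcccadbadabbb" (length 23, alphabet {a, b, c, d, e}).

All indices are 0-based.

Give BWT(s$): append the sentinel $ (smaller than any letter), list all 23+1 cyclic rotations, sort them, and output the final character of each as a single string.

bcdbcbbdabad$dbbccbaaeba

rank  rotation                  last
    0  $bcabaedbbdbcccadbadabbb  b
    1  abaedbbdbcccadbadabbb$bc  c
    2  abbb$bcabaedbbdbcccadbad  d
    3  adabbb$bcabaedbbdbcccadb  b
    4  adbadabbb$bcabaedbbdbccc  c
    5  aedbbdbcccadbadabbb$bcab  b
    6  b$bcabaedbbdbcccadbadabb  b
    7  badabbb$bcabaedbbdbcccad  d
    8  baedbbdbcccadbadabbb$bca  a
    9  bb$bcabaedbbdbcccadbadab  b
   10  bbb$bcabaedbbdbcccadbada  a
   11  bbdbcccadbadabbb$bcabaed  d
   12  bcabaedbbdbcccadbadabbb$  $
   13  bcccadbadabbb$bcabaedbbd  d
   14  bdbcccadbadabbb$bcabaedb  b
   15  cabaedbbdbcccadbadabbb$b  b
   16  cadbadabbb$bcabaedbbdbcc  c
   17  ccadbadabbb$bcabaedbbdbc  c
   18  cccadbadabbb$bcabaedbbdb  b
   19  dabbb$bcabaedbbdbcccadba  a
   20  dbadabbb$bcabaedbbdbccca  a
   21  dbbdbcccadbadabbb$bcabae  e
   22  dbcccadbadabbb$bcabaedbb  b
   23  edbbdbcccadbadabbb$bcaba  a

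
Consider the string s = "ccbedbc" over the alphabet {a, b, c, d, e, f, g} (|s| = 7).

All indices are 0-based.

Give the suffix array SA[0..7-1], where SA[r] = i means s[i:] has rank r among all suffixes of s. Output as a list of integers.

sorted suffixes:
  #0 SA[0]=5  'bc'
  #1 SA[1]=2  'bedbc'
  #2 SA[2]=6  'c'
  #3 SA[3]=1  'cbedbc'
  #4 SA[4]=0  'ccbedbc'
  #5 SA[5]=4  'dbc'
  #6 SA[6]=3  'edbc'

[5, 2, 6, 1, 0, 4, 3]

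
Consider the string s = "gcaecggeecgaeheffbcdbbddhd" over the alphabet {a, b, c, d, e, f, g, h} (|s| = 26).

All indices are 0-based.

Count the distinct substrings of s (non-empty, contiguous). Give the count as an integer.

329

rank→(start, suffix):
  0 → (2, 'aecggeecgaeheffbcdbbddhd')
  1 → (11, 'aeheffbcdbbddhd')
  2 → (20, 'bbddhd')
  3 → (17, 'bcdbbddhd')
  4 → (21, 'bddhd')
  5 → (1, 'caecggeecgaeheffbcdbbddhd')
  6 → (18, 'cdbbddhd')
  7 → (9, 'cgaeheffbcdbbddhd')
  8 → (4, 'cggeecgaeheffbcdbbddhd')
  9 → (25, 'd')
  10 → (19, 'dbbddhd')
  11 → (22, 'ddhd')
  12 → (23, 'dhd')
  13 → (8, 'ecgaeheffbcdbbddhd')
  14 → (3, 'ecggeecgaeheffbcdbbddhd')
  15 → (7, 'eecgaeheffbcdbbddhd')
  16 → (14, 'effbcdbbddhd')
  17 → (12, 'eheffbcdbbddhd')
  18 → (16, 'fbcdbbddhd')
  19 → (15, 'ffbcdbbddhd')
  20 → (10, 'gaeheffbcdbbddhd')
  21 → (0, 'gcaecggeecgaeheffbcdbbddhd')
  22 → (6, 'geecgaeheffbcdbbddhd')
  23 → (5, 'ggeecgaeheffbcdbbddhd')
  24 → (24, 'hd')
  25 → (13, 'heffbcdbbddhd')

SA = [2, 11, 20, 17, 21, 1, 18, 9, 4, 25, 19, 22, 23, 8, 3, 7, 14, 12, 16, 15, 10, 0, 6, 5, 24, 13]
rank  pair      lcp
   1  s[2:],s[11:]  2  'ae'
   2  s[11:],s[20:]  0  ''
   3  s[20:],s[17:]  1  'b'
   4  s[17:],s[21:]  1  'b'
   5  s[21:],s[1:]  0  ''
   6  s[1:],s[18:]  1  'c'
   7  s[18:],s[9:]  1  'c'
   8  s[9:],s[4:]  2  'cg'
   9  s[4:],s[25:]  0  ''
  10  s[25:],s[19:]  1  'd'
  11  s[19:],s[22:]  1  'd'
  12  s[22:],s[23:]  1  'd'
  13  s[23:],s[8:]  0  ''
  14  s[8:],s[3:]  3  'ecg'
  15  s[3:],s[7:]  1  'e'
  16  s[7:],s[14:]  1  'e'
  17  s[14:],s[12:]  1  'e'
  18  s[12:],s[16:]  0  ''
  19  s[16:],s[15:]  1  'f'
  20  s[15:],s[10:]  0  ''
  21  s[10:],s[0:]  1  'g'
  22  s[0:],s[6:]  1  'g'
  23  s[6:],s[5:]  1  'g'
  24  s[5:],s[24:]  0  ''
  25  s[24:],s[13:]  1  'h'

n(n+1)/2 = 26·27/2 = 351
Σ LCP = 0 + 2 + 0 + 1 + 1 + 0 + 1 + 1 + 2 + 0 + 1 + 1 + 1 + 0 + 3 + 1 + 1 + 1 + 0 + 1 + 0 + 1 + 1 + 1 + 0 + 1 = 22
distinct = 351 − 22 = 329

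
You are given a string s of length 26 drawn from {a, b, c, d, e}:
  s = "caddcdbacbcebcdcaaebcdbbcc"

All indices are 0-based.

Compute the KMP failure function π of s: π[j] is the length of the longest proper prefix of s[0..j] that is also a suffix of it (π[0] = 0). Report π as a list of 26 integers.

π[0] = 0
j=1 s[j]='a': π[1]=0 (border '')
j=2 s[j]='d': π[2]=0 (border '')
j=3 s[j]='d': π[3]=0 (border '')
j=4 s[j]='c': π[4]=1 (border 'c')
j=5 s[j]='d': k: 1→0; π[5]=0 (border '')
j=6 s[j]='b': π[6]=0 (border '')
j=7 s[j]='a': π[7]=0 (border '')
j=8 s[j]='c': π[8]=1 (border 'c')
j=9 s[j]='b': k: 1→0; π[9]=0 (border '')
j=10 s[j]='c': π[10]=1 (border 'c')
j=11 s[j]='e': k: 1→0; π[11]=0 (border '')
j=12 s[j]='b': π[12]=0 (border '')
j=13 s[j]='c': π[13]=1 (border 'c')
j=14 s[j]='d': k: 1→0; π[14]=0 (border '')
j=15 s[j]='c': π[15]=1 (border 'c')
j=16 s[j]='a': π[16]=2 (border 'ca')
j=17 s[j]='a': k: 2→0; π[17]=0 (border '')
j=18 s[j]='e': π[18]=0 (border '')
j=19 s[j]='b': π[19]=0 (border '')
j=20 s[j]='c': π[20]=1 (border 'c')
j=21 s[j]='d': k: 1→0; π[21]=0 (border '')
j=22 s[j]='b': π[22]=0 (border '')
j=23 s[j]='b': π[23]=0 (border '')
j=24 s[j]='c': π[24]=1 (border 'c')
j=25 s[j]='c': k: 1→0; π[25]=1 (border 'c')

[0, 0, 0, 0, 1, 0, 0, 0, 1, 0, 1, 0, 0, 1, 0, 1, 2, 0, 0, 0, 1, 0, 0, 0, 1, 1]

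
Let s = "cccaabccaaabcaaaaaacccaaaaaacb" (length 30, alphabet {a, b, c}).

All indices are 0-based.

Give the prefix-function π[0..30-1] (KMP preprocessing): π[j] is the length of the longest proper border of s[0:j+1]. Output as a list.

π[0] = 0
j=1 s[j]='c': π[1]=1 (border 'c')
j=2 s[j]='c': π[2]=2 (border 'cc')
j=3 s[j]='a': k: 2→1→0; π[3]=0 (border '')
j=4 s[j]='a': π[4]=0 (border '')
j=5 s[j]='b': π[5]=0 (border '')
j=6 s[j]='c': π[6]=1 (border 'c')
j=7 s[j]='c': π[7]=2 (border 'cc')
j=8 s[j]='a': k: 2→1→0; π[8]=0 (border '')
j=9 s[j]='a': π[9]=0 (border '')
j=10 s[j]='a': π[10]=0 (border '')
j=11 s[j]='b': π[11]=0 (border '')
j=12 s[j]='c': π[12]=1 (border 'c')
j=13 s[j]='a': k: 1→0; π[13]=0 (border '')
j=14 s[j]='a': π[14]=0 (border '')
j=15 s[j]='a': π[15]=0 (border '')
j=16 s[j]='a': π[16]=0 (border '')
j=17 s[j]='a': π[17]=0 (border '')
j=18 s[j]='a': π[18]=0 (border '')
j=19 s[j]='c': π[19]=1 (border 'c')
j=20 s[j]='c': π[20]=2 (border 'cc')
j=21 s[j]='c': π[21]=3 (border 'ccc')
j=22 s[j]='a': π[22]=4 (border 'ccca')
j=23 s[j]='a': π[23]=5 (border 'cccaa')
j=24 s[j]='a': k: 5→0; π[24]=0 (border '')
j=25 s[j]='a': π[25]=0 (border '')
j=26 s[j]='a': π[26]=0 (border '')
j=27 s[j]='a': π[27]=0 (border '')
j=28 s[j]='c': π[28]=1 (border 'c')
j=29 s[j]='b': k: 1→0; π[29]=0 (border '')

[0, 1, 2, 0, 0, 0, 1, 2, 0, 0, 0, 0, 1, 0, 0, 0, 0, 0, 0, 1, 2, 3, 4, 5, 0, 0, 0, 0, 1, 0]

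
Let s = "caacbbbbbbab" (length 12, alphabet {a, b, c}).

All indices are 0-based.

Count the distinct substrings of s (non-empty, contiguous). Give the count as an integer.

59

rank | idx | suffix
   0 |   1 | aacbbbbbbab
   1 |  10 | ab
   2 |   2 | acbbbbbbab
   3 |  11 | b
   4 |   9 | bab
   5 |   8 | bbab
   6 |   7 | bbbab
   7 |   6 | bbbbab
   8 |   5 | bbbbbab
   9 |   4 | bbbbbbab
  10 |   0 | caacbbbbbbab
  11 |   3 | cbbbbbbab

SA = [1, 10, 2, 11, 9, 8, 7, 6, 5, 4, 0, 3]
rank  pair      lcp
   1  s[1:],s[10:]  1  'a'
   2  s[10:],s[2:]  1  'a'
   3  s[2:],s[11:]  0  ''
   4  s[11:],s[9:]  1  'b'
   5  s[9:],s[8:]  1  'b'
   6  s[8:],s[7:]  2  'bb'
   7  s[7:],s[6:]  3  'bbb'
   8  s[6:],s[5:]  4  'bbbb'
   9  s[5:],s[4:]  5  'bbbbb'
  10  s[4:],s[0:]  0  ''
  11  s[0:],s[3:]  1  'c'

n(n+1)/2 = 12·13/2 = 78
Σ LCP = 0 + 1 + 1 + 0 + 1 + 1 + 2 + 3 + 4 + 5 + 0 + 1 = 19
distinct = 78 − 19 = 59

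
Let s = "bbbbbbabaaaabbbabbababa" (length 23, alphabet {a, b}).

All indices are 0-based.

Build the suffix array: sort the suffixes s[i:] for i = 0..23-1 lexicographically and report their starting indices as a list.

rank→(start, suffix):
  0 → (22, 'a')
  1 → (8, 'aaaabbbabbababa')
  2 → (9, 'aaabbbabbababa')
  3 → (10, 'aabbbabbababa')
  4 → (20, 'aba')
  5 → (6, 'abaaaabbbabbababa')
  6 → (18, 'ababa')
  7 → (15, 'abbababa')
  8 → (11, 'abbbabbababa')
  9 → (21, 'ba')
  10 → (7, 'baaaabbbabbababa')
  11 → (19, 'baba')
  12 → (5, 'babaaaabbbabbababa')
  13 → (17, 'bababa')
  14 → (14, 'babbababa')
  15 → (4, 'bbabaaaabbbabbababa')
  16 → (16, 'bbababa')
  17 → (13, 'bbabbababa')
  18 → (3, 'bbbabaaaabbbabbababa')
  19 → (12, 'bbbabbababa')
  20 → (2, 'bbbbabaaaabbbabbababa')
  21 → (1, 'bbbbbabaaaabbbabbababa')
  22 → (0, 'bbbbbbabaaaabbbabbababa')

[22, 8, 9, 10, 20, 6, 18, 15, 11, 21, 7, 19, 5, 17, 14, 4, 16, 13, 3, 12, 2, 1, 0]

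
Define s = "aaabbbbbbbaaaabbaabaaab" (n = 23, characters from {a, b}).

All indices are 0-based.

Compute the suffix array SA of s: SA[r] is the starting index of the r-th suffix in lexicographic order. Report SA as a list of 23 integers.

[10, 19, 11, 0, 20, 16, 12, 1, 21, 17, 13, 2, 22, 9, 18, 15, 8, 14, 7, 6, 5, 4, 3]

rank | idx | suffix
   0 |  10 | aaaabbaabaaab
   1 |  19 | aaab
   2 |  11 | aaabbaabaaab
   3 |   0 | aaabbbbbbbaaaabbaabaaab
   4 |  20 | aab
   5 |  16 | aabaaab
   6 |  12 | aabbaabaaab
   7 |   1 | aabbbbbbbaaaabbaabaaab
   8 |  21 | ab
   9 |  17 | abaaab
  10 |  13 | abbaabaaab
  11 |   2 | abbbbbbbaaaabbaabaaab
  12 |  22 | b
  13 |   9 | baaaabbaabaaab
  14 |  18 | baaab
  15 |  15 | baabaaab
  16 |   8 | bbaaaabbaabaaab
  17 |  14 | bbaabaaab
  18 |   7 | bbbaaaabbaabaaab
  19 |   6 | bbbbaaaabbaabaaab
  20 |   5 | bbbbbaaaabbaabaaab
  21 |   4 | bbbbbbaaaabbaabaaab
  22 |   3 | bbbbbbbaaaabbaabaaab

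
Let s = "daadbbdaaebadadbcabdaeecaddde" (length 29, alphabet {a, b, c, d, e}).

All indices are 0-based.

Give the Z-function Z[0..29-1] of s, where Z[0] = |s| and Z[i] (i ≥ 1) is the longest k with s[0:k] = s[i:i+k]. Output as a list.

Z[0]=29
i=1: i≥r, start 0; Z[1]=0
i=2: i≥r, start 0; Z[2]=0
i=3: i≥r, start 0; Z[3]=1 extend→box=[3,4)
i=4: i≥r, start 0; Z[4]=0
i=5: i≥r, start 0; Z[5]=0
i=6: i≥r, start 0; Z[6]=3 extend→box=[6,9)
i=7: min(r-i=2, Z[1]=0)=0; Z[7]=0
i=8: min(r-i=1, Z[2]=0)=0; Z[8]=0
i=9: i≥r, start 0; Z[9]=0
i=10: i≥r, start 0; Z[10]=0
i=11: i≥r, start 0; Z[11]=0
i=12: i≥r, start 0; Z[12]=2 extend→box=[12,14)
i=13: min(r-i=1, Z[1]=0)=0; Z[13]=0
i=14: i≥r, start 0; Z[14]=1 extend→box=[14,15)
i=15: i≥r, start 0; Z[15]=0
i=16: i≥r, start 0; Z[16]=0
i=17: i≥r, start 0; Z[17]=0
i=18: i≥r, start 0; Z[18]=0
i=19: i≥r, start 0; Z[19]=2 extend→box=[19,21)
i=20: min(r-i=1, Z[1]=0)=0; Z[20]=0
i=21: i≥r, start 0; Z[21]=0
i=22: i≥r, start 0; Z[22]=0
i=23: i≥r, start 0; Z[23]=0
i=24: i≥r, start 0; Z[24]=0
i=25: i≥r, start 0; Z[25]=1 extend→box=[25,26)
i=26: i≥r, start 0; Z[26]=1 extend→box=[26,27)
i=27: i≥r, start 0; Z[27]=1 extend→box=[27,28)
i=28: i≥r, start 0; Z[28]=0

[29, 0, 0, 1, 0, 0, 3, 0, 0, 0, 0, 0, 2, 0, 1, 0, 0, 0, 0, 2, 0, 0, 0, 0, 0, 1, 1, 1, 0]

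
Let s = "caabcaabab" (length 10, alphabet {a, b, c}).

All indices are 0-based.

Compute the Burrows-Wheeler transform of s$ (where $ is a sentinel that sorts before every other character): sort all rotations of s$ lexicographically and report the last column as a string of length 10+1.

bccbaaaaab$

rank  rotation     last
    0  $caabcaabab  b
    1  aabab$caabc  c
    2  aabcaabab$c  c
    3  ab$caabcaab  b
    4  abab$caabca  a
    5  abcaabab$ca  a
    6  b$caabcaaba  a
    7  bab$caabcaa  a
    8  bcaabab$caa  a
    9  caabab$caab  b
   10  caabcaabab$  $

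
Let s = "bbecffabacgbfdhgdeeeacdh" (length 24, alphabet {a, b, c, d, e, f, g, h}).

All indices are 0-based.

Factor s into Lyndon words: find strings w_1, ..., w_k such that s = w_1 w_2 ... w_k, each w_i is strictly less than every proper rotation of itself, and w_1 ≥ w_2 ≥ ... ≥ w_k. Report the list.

["bbecff", "abacgbfdhgdeeeacdh"]

emit factor 1: 'bbecff' (i=0, period=6)
emit factor 2: 'abacgbfdhgdeeeacdh' (i=6, period=18)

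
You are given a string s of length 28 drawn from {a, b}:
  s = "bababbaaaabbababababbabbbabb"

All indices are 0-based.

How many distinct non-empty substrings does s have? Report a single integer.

312

rank | idx | suffix
   0 |   6 | aaaabbababababbabbbabb
   1 |   7 | aaabbababababbabbbabb
   2 |   8 | aabbababababbabbbabb
   3 |  12 | ababababbabbbabb
   4 |  14 | abababbabbbabb
   5 |   1 | ababbaaaabbababababbabbbabb
   6 |  16 | ababbabbbabb
   7 |  25 | abb
   8 |   3 | abbaaaabbababababbabbbabb
   9 |   9 | abbababababbabbbabb
  10 |  18 | abbabbbabb
  11 |  21 | abbbabb
  12 |  27 | b
  13 |   5 | baaaabbababababbabbbabb
  14 |  11 | bababababbabbbabb
  15 |  13 | babababbabbbabb
  16 |   0 | bababbaaaabbababababbabbbabb
  17 |  15 | bababbabbbabb
  18 |  24 | babb
  19 |   2 | babbaaaabbababababbabbbabb
  20 |  17 | babbabbbabb
  21 |  20 | babbbabb
  22 |  26 | bb
  23 |   4 | bbaaaabbababababbabbbabb
  24 |  10 | bbababababbabbbabb
  25 |  23 | bbabb
  26 |  19 | bbabbbabb
  27 |  22 | bbbabb

SA = [6, 7, 8, 12, 14, 1, 16, 25, 3, 9, 18, 21, 27, 5, 11, 13, 0, 15, 24, 2, 17, 20, 26, 4, 10, 23, 19, 22]
rank  pair      lcp
   1  s[6:],s[7:]  3  'aaa'
   2  s[7:],s[8:]  2  'aa'
   3  s[8:],s[12:]  1  'a'
   4  s[12:],s[14:]  6  'ababab'
   5  s[14:],s[1:]  4  'abab'
   6  s[1:],s[16:]  6  'ababba'
   7  s[16:],s[25:]  2  'ab'
   8  s[25:],s[3:]  3  'abb'
   9  s[3:],s[9:]  4  'abba'
  10  s[9:],s[18:]  5  'abbab'
  11  s[18:],s[21:]  3  'abb'
  12  s[21:],s[27:]  0  ''
  13  s[27:],s[5:]  1  'b'
  14  s[5:],s[11:]  2  'ba'
  15  s[11:],s[13:]  7  'bababab'
  16  s[13:],s[0:]  5  'babab'
  17  s[0:],s[15:]  7  'bababba'
  18  s[15:],s[24:]  3  'bab'
  19  s[24:],s[2:]  4  'babb'
  20  s[2:],s[17:]  5  'babba'
  21  s[17:],s[20:]  4  'babb'
  22  s[20:],s[26:]  1  'b'
  23  s[26:],s[4:]  2  'bb'
  24  s[4:],s[10:]  3  'bba'
  25  s[10:],s[23:]  4  'bbab'
  26  s[23:],s[19:]  5  'bbabb'
  27  s[19:],s[22:]  2  'bb'

n(n+1)/2 = 28·29/2 = 406
Σ LCP = 0 + 3 + 2 + 1 + 6 + 4 + 6 + 2 + 3 + 4 + 5 + 3 + 0 + 1 + 2 + 7 + 5 + 7 + 3 + 4 + 5 + 4 + 1 + 2 + 3 + 4 + 5 + 2 = 94
distinct = 406 − 94 = 312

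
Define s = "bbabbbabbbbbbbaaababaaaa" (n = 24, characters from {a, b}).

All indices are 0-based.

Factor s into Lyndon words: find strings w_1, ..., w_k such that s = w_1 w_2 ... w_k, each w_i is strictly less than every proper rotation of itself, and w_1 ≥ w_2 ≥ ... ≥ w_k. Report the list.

["b", "b", "abbbabbbbbbb", "aaabab", "a", "a", "a", "a"]

emit factor 1: 'b' (i=0, period=1)
emit factor 2: 'b' (i=1, period=1)
emit factor 3: 'abbbabbbbbbb' (i=2, period=12)
emit factor 4: 'aaabab' (i=14, period=6)
emit factor 5: 'a' (i=20, period=1)
emit factor 6: 'a' (i=21, period=1)
emit factor 7: 'a' (i=22, period=1)
emit factor 8: 'a' (i=23, period=1)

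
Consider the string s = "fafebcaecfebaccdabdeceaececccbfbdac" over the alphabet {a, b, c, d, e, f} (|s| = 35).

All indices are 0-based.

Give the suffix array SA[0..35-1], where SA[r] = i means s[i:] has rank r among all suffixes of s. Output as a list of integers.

[16, 33, 12, 22, 6, 1, 11, 4, 31, 17, 29, 34, 5, 28, 27, 26, 13, 14, 20, 24, 8, 15, 32, 18, 21, 10, 3, 25, 19, 23, 7, 0, 30, 9, 2]

rank→(start, suffix):
  0 → (16, 'abdeceaececccbfbdac')
  1 → (33, 'ac')
  2 → (12, 'accdabdeceaececccbfbdac')
  3 → (22, 'aececccbfbdac')
  4 → (6, 'aecfebaccdabdeceaececccbfbdac')
  5 → (1, 'afebcaecfebaccdabdeceaececccbfbdac')
  6 → (11, 'baccdabdeceaececccbfbdac')
  7 → (4, 'bcaecfebaccdabdeceaececccbfbdac')
  8 → (31, 'bdac')
  9 → (17, 'bdeceaececccbfbdac')
  10 → (29, 'bfbdac')
  11 → (34, 'c')
  12 → (5, 'caecfebaccdabdeceaececccbfbdac')
  13 → (28, 'cbfbdac')
  14 → (27, 'ccbfbdac')
  15 → (26, 'cccbfbdac')
  16 → (13, 'ccdabdeceaececccbfbdac')
  17 → (14, 'cdabdeceaececccbfbdac')
  18 → (20, 'ceaececccbfbdac')
  19 → (24, 'cecccbfbdac')
  20 → (8, 'cfebaccdabdeceaececccbfbdac')
  21 → (15, 'dabdeceaececccbfbdac')
  22 → (32, 'dac')
  23 → (18, 'deceaececccbfbdac')
  24 → (21, 'eaececccbfbdac')
  25 → (10, 'ebaccdabdeceaececccbfbdac')
  26 → (3, 'ebcaecfebaccdabdeceaececccbfbdac')
  27 → (25, 'ecccbfbdac')
  28 → (19, 'eceaececccbfbdac')
  29 → (23, 'ececccbfbdac')
  30 → (7, 'ecfebaccdabdeceaececccbfbdac')
  31 → (0, 'fafebcaecfebaccdabdeceaececccbfbdac')
  32 → (30, 'fbdac')
  33 → (9, 'febaccdabdeceaececccbfbdac')
  34 → (2, 'febcaecfebaccdabdeceaececccbfbdac')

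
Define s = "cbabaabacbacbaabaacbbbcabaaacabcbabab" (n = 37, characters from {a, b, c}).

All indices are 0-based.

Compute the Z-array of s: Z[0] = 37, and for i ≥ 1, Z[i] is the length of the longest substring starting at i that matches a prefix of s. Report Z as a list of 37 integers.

[37, 0, 0, 0, 0, 0, 0, 0, 3, 0, 0, 3, 0, 0, 0, 0, 0, 0, 2, 0, 0, 0, 1, 0, 0, 0, 0, 0, 1, 0, 0, 5, 0, 0, 0, 0, 0]

Z[0]=37
i=1: outside box; Z[1]=0
i=2: outside box; Z[2]=0
i=3: outside box; Z[3]=0
i=4: outside box; Z[4]=0
i=5: outside box; Z[5]=0
i=6: outside box; Z[6]=0
i=7: outside box; Z[7]=0
i=8: outside box; Z[8]=3 extend→box=[8,11)
i=9: min(r-i=2, Z[1]=0)=0; Z[9]=0
i=10: min(r-i=1, Z[2]=0)=0; Z[10]=0
i=11: outside box; Z[11]=3 extend→box=[11,14)
i=12: min(r-i=2, Z[1]=0)=0; Z[12]=0
i=13: min(r-i=1, Z[2]=0)=0; Z[13]=0
i=14: outside box; Z[14]=0
i=15: outside box; Z[15]=0
i=16: outside box; Z[16]=0
i=17: outside box; Z[17]=0
i=18: outside box; Z[18]=2 extend→box=[18,20)
i=19: min(r-i=1, Z[1]=0)=0; Z[19]=0
i=20: outside box; Z[20]=0
i=21: outside box; Z[21]=0
i=22: outside box; Z[22]=1 extend→box=[22,23)
i=23: outside box; Z[23]=0
i=24: outside box; Z[24]=0
i=25: outside box; Z[25]=0
i=26: outside box; Z[26]=0
i=27: outside box; Z[27]=0
i=28: outside box; Z[28]=1 extend→box=[28,29)
i=29: outside box; Z[29]=0
i=30: outside box; Z[30]=0
i=31: outside box; Z[31]=5 extend→box=[31,36)
i=32: min(r-i=4, Z[1]=0)=0; Z[32]=0
i=33: min(r-i=3, Z[2]=0)=0; Z[33]=0
i=34: min(r-i=2, Z[3]=0)=0; Z[34]=0
i=35: min(r-i=1, Z[4]=0)=0; Z[35]=0
i=36: outside box; Z[36]=0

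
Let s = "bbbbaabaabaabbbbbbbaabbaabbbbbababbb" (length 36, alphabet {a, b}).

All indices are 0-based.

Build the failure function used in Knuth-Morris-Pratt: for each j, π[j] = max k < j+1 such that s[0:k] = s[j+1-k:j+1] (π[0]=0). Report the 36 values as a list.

π[0] = 0
j=1 s[j]='b': π[1]=1 (border 'b')
j=2 s[j]='b': π[2]=2 (border 'bb')
j=3 s[j]='b': π[3]=3 (border 'bbb')
j=4 s[j]='a': k: 3→2→1→0; π[4]=0 (border '')
j=5 s[j]='a': π[5]=0 (border '')
j=6 s[j]='b': π[6]=1 (border 'b')
j=7 s[j]='a': k: 1→0; π[7]=0 (border '')
j=8 s[j]='a': π[8]=0 (border '')
j=9 s[j]='b': π[9]=1 (border 'b')
j=10 s[j]='a': k: 1→0; π[10]=0 (border '')
j=11 s[j]='a': π[11]=0 (border '')
j=12 s[j]='b': π[12]=1 (border 'b')
j=13 s[j]='b': π[13]=2 (border 'bb')
j=14 s[j]='b': π[14]=3 (border 'bbb')
j=15 s[j]='b': π[15]=4 (border 'bbbb')
j=16 s[j]='b': k: 4→3; π[16]=4 (border 'bbbb')
j=17 s[j]='b': k: 4→3; π[17]=4 (border 'bbbb')
j=18 s[j]='b': k: 4→3; π[18]=4 (border 'bbbb')
j=19 s[j]='a': π[19]=5 (border 'bbbba')
j=20 s[j]='a': π[20]=6 (border 'bbbbaa')
j=21 s[j]='b': π[21]=7 (border 'bbbbaab')
j=22 s[j]='b': k: 7→1; π[22]=2 (border 'bb')
j=23 s[j]='a': k: 2→1→0; π[23]=0 (border '')
j=24 s[j]='a': π[24]=0 (border '')
j=25 s[j]='b': π[25]=1 (border 'b')
j=26 s[j]='b': π[26]=2 (border 'bb')
j=27 s[j]='b': π[27]=3 (border 'bbb')
j=28 s[j]='b': π[28]=4 (border 'bbbb')
j=29 s[j]='b': k: 4→3; π[29]=4 (border 'bbbb')
j=30 s[j]='a': π[30]=5 (border 'bbbba')
j=31 s[j]='b': k: 5→0; π[31]=1 (border 'b')
j=32 s[j]='a': k: 1→0; π[32]=0 (border '')
j=33 s[j]='b': π[33]=1 (border 'b')
j=34 s[j]='b': π[34]=2 (border 'bb')
j=35 s[j]='b': π[35]=3 (border 'bbb')

[0, 1, 2, 3, 0, 0, 1, 0, 0, 1, 0, 0, 1, 2, 3, 4, 4, 4, 4, 5, 6, 7, 2, 0, 0, 1, 2, 3, 4, 4, 5, 1, 0, 1, 2, 3]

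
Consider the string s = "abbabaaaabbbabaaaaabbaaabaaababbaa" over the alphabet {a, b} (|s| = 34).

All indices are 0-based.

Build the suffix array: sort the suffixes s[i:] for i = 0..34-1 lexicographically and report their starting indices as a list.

[33, 32, 14, 15, 5, 21, 25, 16, 6, 22, 26, 17, 7, 12, 3, 23, 27, 29, 18, 0, 8, 31, 13, 4, 20, 24, 11, 2, 28, 30, 19, 10, 1, 9]

rank | idx | suffix
   0 |  33 | a
   1 |  32 | aa
   2 |  14 | aaaaabbaaabaaababbaa
   3 |  15 | aaaabbaaabaaababbaa
   4 |   5 | aaaabbbabaaaaabbaaabaaababbaa
   5 |  21 | aaabaaababbaa
   6 |  25 | aaababbaa
   7 |  16 | aaabbaaabaaababbaa
   8 |   6 | aaabbbabaaaaabbaaabaaababbaa
   9 |  22 | aabaaababbaa
  10 |  26 | aababbaa
  11 |  17 | aabbaaabaaababbaa
  12 |   7 | aabbbabaaaaabbaaabaaababbaa
  13 |  12 | abaaaaabbaaabaaababbaa
  14 |   3 | abaaaabbbabaaaaabbaaabaaababbaa
  15 |  23 | abaaababbaa
  16 |  27 | ababbaa
  17 |  29 | abbaa
  18 |  18 | abbaaabaaababbaa
  19 |   0 | abbabaaaabbbabaaaaabbaaabaaababbaa
  20 |   8 | abbbabaaaaabbaaabaaababbaa
  21 |  31 | baa
  22 |  13 | baaaaabbaaabaaababbaa
  23 |   4 | baaaabbbabaaaaabbaaabaaababbaa
  24 |  20 | baaabaaababbaa
  25 |  24 | baaababbaa
  26 |  11 | babaaaaabbaaabaaababbaa
  27 |   2 | babaaaabbbabaaaaabbaaabaaababbaa
  28 |  28 | babbaa
  29 |  30 | bbaa
  30 |  19 | bbaaabaaababbaa
  31 |  10 | bbabaaaaabbaaabaaababbaa
  32 |   1 | bbabaaaabbbabaaaaabbaaabaaababbaa
  33 |   9 | bbbabaaaaabbaaabaaababbaa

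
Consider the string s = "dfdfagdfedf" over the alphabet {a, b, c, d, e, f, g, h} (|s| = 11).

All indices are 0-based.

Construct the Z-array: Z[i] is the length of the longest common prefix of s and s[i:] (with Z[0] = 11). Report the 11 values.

Z[0]=11
i=1: fresh scan; Z[1]=0
i=2: fresh scan; Z[2]=2 grow→box=[2,4)
i=3: min(r-i=1, Z[1]=0)=0; Z[3]=0
i=4: fresh scan; Z[4]=0
i=5: fresh scan; Z[5]=0
i=6: fresh scan; Z[6]=2 grow→box=[6,8)
i=7: min(r-i=1, Z[1]=0)=0; Z[7]=0
i=8: fresh scan; Z[8]=0
i=9: fresh scan; Z[9]=2 grow→box=[9,11)
i=10: min(r-i=1, Z[1]=0)=0; Z[10]=0

[11, 0, 2, 0, 0, 0, 2, 0, 0, 2, 0]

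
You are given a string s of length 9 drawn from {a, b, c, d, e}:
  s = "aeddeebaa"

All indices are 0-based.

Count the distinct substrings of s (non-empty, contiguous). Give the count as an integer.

sorted suffixes:
  #0 SA[0]=8  'a'
  #1 SA[1]=7  'aa'
  #2 SA[2]=0  'aeddeebaa'
  #3 SA[3]=6  'baa'
  #4 SA[4]=2  'ddeebaa'
  #5 SA[5]=3  'deebaa'
  #6 SA[6]=5  'ebaa'
  #7 SA[7]=1  'eddeebaa'
  #8 SA[8]=4  'eebaa'

SA = [8, 7, 0, 6, 2, 3, 5, 1, 4]
[i] adj suffixes → lcp
  [1] 8/7 → 1 ('a')
  [2] 7/0 → 1 ('a')
  [3] 0/6 → 0 ('')
  [4] 6/2 → 0 ('')
  [5] 2/3 → 1 ('d')
  [6] 3/5 → 0 ('')
  [7] 5/1 → 1 ('e')
  [8] 1/4 → 1 ('e')

n(n+1)/2 = 9·10/2 = 45
Σ LCP = 0 + 1 + 1 + 0 + 0 + 1 + 0 + 1 + 1 = 5
distinct = 45 − 5 = 40

40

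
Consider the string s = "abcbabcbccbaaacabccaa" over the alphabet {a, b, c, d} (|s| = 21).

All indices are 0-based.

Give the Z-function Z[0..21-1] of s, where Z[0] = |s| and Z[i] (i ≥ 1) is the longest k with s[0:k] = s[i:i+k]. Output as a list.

[21, 0, 0, 0, 4, 0, 0, 0, 0, 0, 0, 1, 1, 1, 0, 3, 0, 0, 0, 1, 1]

Z[0]=21
i=1: outside box; Z[1]=0
i=2: outside box; Z[2]=0
i=3: outside box; Z[3]=0
i=4: outside box; Z[4]=4 grow→box=[4,8)
i=5: min(r-i=3, Z[1]=0)=0; Z[5]=0
i=6: min(r-i=2, Z[2]=0)=0; Z[6]=0
i=7: min(r-i=1, Z[3]=0)=0; Z[7]=0
i=8: outside box; Z[8]=0
i=9: outside box; Z[9]=0
i=10: outside box; Z[10]=0
i=11: outside box; Z[11]=1 grow→box=[11,12)
i=12: outside box; Z[12]=1 grow→box=[12,13)
i=13: outside box; Z[13]=1 grow→box=[13,14)
i=14: outside box; Z[14]=0
i=15: outside box; Z[15]=3 grow→box=[15,18)
i=16: min(r-i=2, Z[1]=0)=0; Z[16]=0
i=17: min(r-i=1, Z[2]=0)=0; Z[17]=0
i=18: outside box; Z[18]=0
i=19: outside box; Z[19]=1 grow→box=[19,20)
i=20: outside box; Z[20]=1 grow→box=[20,21)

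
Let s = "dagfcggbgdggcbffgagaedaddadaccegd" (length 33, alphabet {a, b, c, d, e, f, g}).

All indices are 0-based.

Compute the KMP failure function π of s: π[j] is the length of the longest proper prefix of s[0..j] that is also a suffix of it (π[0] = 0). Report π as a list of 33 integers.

[0, 0, 0, 0, 0, 0, 0, 0, 0, 1, 0, 0, 0, 0, 0, 0, 0, 0, 0, 0, 0, 1, 2, 1, 1, 2, 1, 2, 0, 0, 0, 0, 1]

π[0] = 0
j=1 s[j]='a': π[1]=0 (border '')
j=2 s[j]='g': π[2]=0 (border '')
j=3 s[j]='f': π[3]=0 (border '')
j=4 s[j]='c': π[4]=0 (border '')
j=5 s[j]='g': π[5]=0 (border '')
j=6 s[j]='g': π[6]=0 (border '')
j=7 s[j]='b': π[7]=0 (border '')
j=8 s[j]='g': π[8]=0 (border '')
j=9 s[j]='d': π[9]=1 (border 'd')
j=10 s[j]='g': k: 1→0; π[10]=0 (border '')
j=11 s[j]='g': π[11]=0 (border '')
j=12 s[j]='c': π[12]=0 (border '')
j=13 s[j]='b': π[13]=0 (border '')
j=14 s[j]='f': π[14]=0 (border '')
j=15 s[j]='f': π[15]=0 (border '')
j=16 s[j]='g': π[16]=0 (border '')
j=17 s[j]='a': π[17]=0 (border '')
j=18 s[j]='g': π[18]=0 (border '')
j=19 s[j]='a': π[19]=0 (border '')
j=20 s[j]='e': π[20]=0 (border '')
j=21 s[j]='d': π[21]=1 (border 'd')
j=22 s[j]='a': π[22]=2 (border 'da')
j=23 s[j]='d': k: 2→0; π[23]=1 (border 'd')
j=24 s[j]='d': k: 1→0; π[24]=1 (border 'd')
j=25 s[j]='a': π[25]=2 (border 'da')
j=26 s[j]='d': k: 2→0; π[26]=1 (border 'd')
j=27 s[j]='a': π[27]=2 (border 'da')
j=28 s[j]='c': k: 2→0; π[28]=0 (border '')
j=29 s[j]='c': π[29]=0 (border '')
j=30 s[j]='e': π[30]=0 (border '')
j=31 s[j]='g': π[31]=0 (border '')
j=32 s[j]='d': π[32]=1 (border 'd')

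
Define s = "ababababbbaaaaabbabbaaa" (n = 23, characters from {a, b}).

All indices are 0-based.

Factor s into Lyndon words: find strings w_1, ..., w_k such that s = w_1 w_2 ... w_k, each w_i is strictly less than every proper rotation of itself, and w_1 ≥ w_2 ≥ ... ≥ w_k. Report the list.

["ababababbb", "aaaaabbabb", "a", "a", "a"]

emit factor 1: 'ababababbb' (i=0, period=10)
emit factor 2: 'aaaaabbabb' (i=10, period=10)
emit factor 3: 'a' (i=20, period=1)
emit factor 4: 'a' (i=21, period=1)
emit factor 5: 'a' (i=22, period=1)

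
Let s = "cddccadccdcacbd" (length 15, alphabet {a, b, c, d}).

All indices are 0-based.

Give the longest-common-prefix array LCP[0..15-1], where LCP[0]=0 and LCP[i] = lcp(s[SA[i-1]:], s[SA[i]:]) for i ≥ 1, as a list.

rank | idx | suffix
   0 |  11 | acbd
   1 |   5 | adccdcacbd
   2 |  13 | bd
   3 |  10 | cacbd
   4 |   4 | cadccdcacbd
   5 |  12 | cbd
   6 |   3 | ccadccdcacbd
   7 |   7 | ccdcacbd
   8 |   8 | cdcacbd
   9 |   0 | cddccadccdcacbd
  10 |  14 | d
  11 |   9 | dcacbd
  12 |   2 | dccadccdcacbd
  13 |   6 | dccdcacbd
  14 |   1 | ddccadccdcacbd

SA = [11, 5, 13, 10, 4, 12, 3, 7, 8, 0, 14, 9, 2, 6, 1]
rank  pair      lcp
   1  s[11:],s[5:]  1  'a'
   2  s[5:],s[13:]  0  ''
   3  s[13:],s[10:]  0  ''
   4  s[10:],s[4:]  2  'ca'
   5  s[4:],s[12:]  1  'c'
   6  s[12:],s[3:]  1  'c'
   7  s[3:],s[7:]  2  'cc'
   8  s[7:],s[8:]  1  'c'
   9  s[8:],s[0:]  2  'cd'
  10  s[0:],s[14:]  0  ''
  11  s[14:],s[9:]  1  'd'
  12  s[9:],s[2:]  2  'dc'
  13  s[2:],s[6:]  3  'dcc'
  14  s[6:],s[1:]  1  'd'

[0, 1, 0, 0, 2, 1, 1, 2, 1, 2, 0, 1, 2, 3, 1]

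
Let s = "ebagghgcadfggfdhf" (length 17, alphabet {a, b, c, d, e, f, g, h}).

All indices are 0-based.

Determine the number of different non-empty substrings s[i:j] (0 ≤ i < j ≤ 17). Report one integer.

143

rank | idx | suffix
   0 |   8 | adfggfdhf
   1 |   2 | agghgcadfggfdhf
   2 |   1 | bagghgcadfggfdhf
   3 |   7 | cadfggfdhf
   4 |   9 | dfggfdhf
   5 |  14 | dhf
   6 |   0 | ebagghgcadfggfdhf
   7 |  16 | f
   8 |  13 | fdhf
   9 |  10 | fggfdhf
  10 |   6 | gcadfggfdhf
  11 |  12 | gfdhf
  12 |  11 | ggfdhf
  13 |   3 | gghgcadfggfdhf
  14 |   4 | ghgcadfggfdhf
  15 |  15 | hf
  16 |   5 | hgcadfggfdhf

SA = [8, 2, 1, 7, 9, 14, 0, 16, 13, 10, 6, 12, 11, 3, 4, 15, 5]
rank  pair      lcp
   1  s[8:],s[2:]  1  'a'
   2  s[2:],s[1:]  0  ''
   3  s[1:],s[7:]  0  ''
   4  s[7:],s[9:]  0  ''
   5  s[9:],s[14:]  1  'd'
   6  s[14:],s[0:]  0  ''
   7  s[0:],s[16:]  0  ''
   8  s[16:],s[13:]  1  'f'
   9  s[13:],s[10:]  1  'f'
  10  s[10:],s[6:]  0  ''
  11  s[6:],s[12:]  1  'g'
  12  s[12:],s[11:]  1  'g'
  13  s[11:],s[3:]  2  'gg'
  14  s[3:],s[4:]  1  'g'
  15  s[4:],s[15:]  0  ''
  16  s[15:],s[5:]  1  'h'

n(n+1)/2 = 17·18/2 = 153
Σ LCP = 0 + 1 + 0 + 0 + 0 + 1 + 0 + 0 + 1 + 1 + 0 + 1 + 1 + 2 + 1 + 0 + 1 = 10
distinct = 153 − 10 = 143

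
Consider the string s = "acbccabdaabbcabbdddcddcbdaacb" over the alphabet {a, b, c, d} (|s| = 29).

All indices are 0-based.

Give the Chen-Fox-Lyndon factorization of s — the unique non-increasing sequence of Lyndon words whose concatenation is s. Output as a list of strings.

emit factor 1: 'acbcc' (i=0, period=5)
emit factor 2: 'abd' (i=5, period=3)
emit factor 3: 'aabbcabbdddcddcbdaacb' (i=8, period=21)

["acbcc", "abd", "aabbcabbdddcddcbdaacb"]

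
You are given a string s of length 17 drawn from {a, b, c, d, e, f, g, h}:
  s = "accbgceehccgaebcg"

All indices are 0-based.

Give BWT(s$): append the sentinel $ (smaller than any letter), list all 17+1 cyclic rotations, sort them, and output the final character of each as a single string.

rank  rotation            last
    0  $accbgceehccgaebcg  g
    1  accbgceehccgaebcg$  $
    2  aebcg$accbgceehccg  g
    3  bcg$accbgceehccgae  e
    4  bgceehccgaebcg$acc  c
    5  cbgceehccgaebcg$ac  c
    6  ccbgceehccgaebcg$a  a
    7  ccgaebcg$accbgceeh  h
    8  ceehccgaebcg$accbg  g
    9  cg$accbgceehccgaeb  b
   10  cgaebcg$accbgceehc  c
   11  ebcg$accbgceehccga  a
   12  eehccgaebcg$accbgc  c
   13  ehccgaebcg$accbgce  e
   14  g$accbgceehccgaebc  c
   15  gaebcg$accbgceehcc  c
   16  gceehccgaebcg$accb  b
   17  hccgaebcg$accbgcee  e

g$geccahgbcaceccbe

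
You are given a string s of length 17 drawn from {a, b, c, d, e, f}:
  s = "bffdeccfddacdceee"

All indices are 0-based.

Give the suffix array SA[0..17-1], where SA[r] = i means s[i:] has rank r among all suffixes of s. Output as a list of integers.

sorted suffixes:
  #0 SA[0]=10  'acdceee'
  #1 SA[1]=0  'bffdeccfddacdceee'
  #2 SA[2]=5  'ccfddacdceee'
  #3 SA[3]=11  'cdceee'
  #4 SA[4]=13  'ceee'
  #5 SA[5]=6  'cfddacdceee'
  #6 SA[6]=9  'dacdceee'
  #7 SA[7]=12  'dceee'
  #8 SA[8]=8  'ddacdceee'
  #9 SA[9]=3  'deccfddacdceee'
  #10 SA[10]=16  'e'
  #11 SA[11]=4  'eccfddacdceee'
  #12 SA[12]=15  'ee'
  #13 SA[13]=14  'eee'
  #14 SA[14]=7  'fddacdceee'
  #15 SA[15]=2  'fdeccfddacdceee'
  #16 SA[16]=1  'ffdeccfddacdceee'

[10, 0, 5, 11, 13, 6, 9, 12, 8, 3, 16, 4, 15, 14, 7, 2, 1]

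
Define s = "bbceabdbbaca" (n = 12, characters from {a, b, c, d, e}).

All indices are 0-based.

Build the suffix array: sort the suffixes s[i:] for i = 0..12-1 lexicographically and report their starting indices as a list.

[11, 4, 9, 8, 7, 0, 1, 5, 10, 2, 6, 3]

rank | idx | suffix
   0 |  11 | a
   1 |   4 | abdbbaca
   2 |   9 | aca
   3 |   8 | baca
   4 |   7 | bbaca
   5 |   0 | bbceabdbbaca
   6 |   1 | bceabdbbaca
   7 |   5 | bdbbaca
   8 |  10 | ca
   9 |   2 | ceabdbbaca
  10 |   6 | dbbaca
  11 |   3 | eabdbbaca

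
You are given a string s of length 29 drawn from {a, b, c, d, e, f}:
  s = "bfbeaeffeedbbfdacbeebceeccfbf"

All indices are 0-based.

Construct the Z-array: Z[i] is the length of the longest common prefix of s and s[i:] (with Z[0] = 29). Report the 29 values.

[29, 0, 1, 0, 0, 0, 0, 0, 0, 0, 0, 1, 2, 0, 0, 0, 0, 1, 0, 0, 1, 0, 0, 0, 0, 0, 0, 2, 0]

Z[0]=29
i=1: outside box; Z[1]=0
i=2: outside box; Z[2]=1 scan→box=[2,3)
i=3: outside box; Z[3]=0
i=4: outside box; Z[4]=0
i=5: outside box; Z[5]=0
i=6: outside box; Z[6]=0
i=7: outside box; Z[7]=0
i=8: outside box; Z[8]=0
i=9: outside box; Z[9]=0
i=10: outside box; Z[10]=0
i=11: outside box; Z[11]=1 scan→box=[11,12)
i=12: outside box; Z[12]=2 scan→box=[12,14)
i=13: min(r-i=1, Z[1]=0)=0; Z[13]=0
i=14: outside box; Z[14]=0
i=15: outside box; Z[15]=0
i=16: outside box; Z[16]=0
i=17: outside box; Z[17]=1 scan→box=[17,18)
i=18: outside box; Z[18]=0
i=19: outside box; Z[19]=0
i=20: outside box; Z[20]=1 scan→box=[20,21)
i=21: outside box; Z[21]=0
i=22: outside box; Z[22]=0
i=23: outside box; Z[23]=0
i=24: outside box; Z[24]=0
i=25: outside box; Z[25]=0
i=26: outside box; Z[26]=0
i=27: outside box; Z[27]=2 scan→box=[27,29)
i=28: min(r-i=1, Z[1]=0)=0; Z[28]=0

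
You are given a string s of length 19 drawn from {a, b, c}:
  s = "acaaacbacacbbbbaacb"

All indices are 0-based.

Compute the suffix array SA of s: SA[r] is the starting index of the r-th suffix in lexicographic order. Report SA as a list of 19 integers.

[2, 15, 3, 0, 7, 16, 4, 9, 18, 14, 6, 13, 12, 11, 1, 8, 17, 5, 10]

rank | idx | suffix
   0 |   2 | aaacbacacbbbbaacb
   1 |  15 | aacb
   2 |   3 | aacbacacbbbbaacb
   3 |   0 | acaaacbacacbbbbaacb
   4 |   7 | acacbbbbaacb
   5 |  16 | acb
   6 |   4 | acbacacbbbbaacb
   7 |   9 | acbbbbaacb
   8 |  18 | b
   9 |  14 | baacb
  10 |   6 | bacacbbbbaacb
  11 |  13 | bbaacb
  12 |  12 | bbbaacb
  13 |  11 | bbbbaacb
  14 |   1 | caaacbacacbbbbaacb
  15 |   8 | cacbbbbaacb
  16 |  17 | cb
  17 |   5 | cbacacbbbbaacb
  18 |  10 | cbbbbaacb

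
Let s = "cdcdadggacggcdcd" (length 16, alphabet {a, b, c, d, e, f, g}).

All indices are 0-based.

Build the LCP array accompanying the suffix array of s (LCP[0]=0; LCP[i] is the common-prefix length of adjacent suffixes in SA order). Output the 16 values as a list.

[0, 1, 0, 2, 2, 4, 1, 0, 1, 1, 3, 1, 0, 1, 1, 2]

rank | idx | suffix
   0 |   8 | acggcdcd
   1 |   4 | adggacggcdcd
   2 |  14 | cd
   3 |   2 | cdadggacggcdcd
   4 |  12 | cdcd
   5 |   0 | cdcdadggacggcdcd
   6 |   9 | cggcdcd
   7 |  15 | d
   8 |   3 | dadggacggcdcd
   9 |  13 | dcd
  10 |   1 | dcdadggacggcdcd
  11 |   5 | dggacggcdcd
  12 |   7 | gacggcdcd
  13 |  11 | gcdcd
  14 |   6 | ggacggcdcd
  15 |  10 | ggcdcd

SA = [8, 4, 14, 2, 12, 0, 9, 15, 3, 13, 1, 5, 7, 11, 6, 10]
rank  pair      lcp
   1  s[8:],s[4:]  1  'a'
   2  s[4:],s[14:]  0  ''
   3  s[14:],s[2:]  2  'cd'
   4  s[2:],s[12:]  2  'cd'
   5  s[12:],s[0:]  4  'cdcd'
   6  s[0:],s[9:]  1  'c'
   7  s[9:],s[15:]  0  ''
   8  s[15:],s[3:]  1  'd'
   9  s[3:],s[13:]  1  'd'
  10  s[13:],s[1:]  3  'dcd'
  11  s[1:],s[5:]  1  'd'
  12  s[5:],s[7:]  0  ''
  13  s[7:],s[11:]  1  'g'
  14  s[11:],s[6:]  1  'g'
  15  s[6:],s[10:]  2  'gg'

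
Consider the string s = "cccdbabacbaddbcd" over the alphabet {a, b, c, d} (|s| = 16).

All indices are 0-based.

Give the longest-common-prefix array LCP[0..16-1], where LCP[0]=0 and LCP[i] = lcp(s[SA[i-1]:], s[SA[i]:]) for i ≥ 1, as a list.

rank | idx | suffix
   0 |   5 | abacbaddbcd
   1 |   7 | acbaddbcd
   2 |  10 | addbcd
   3 |   4 | babacbaddbcd
   4 |   6 | bacbaddbcd
   5 |   9 | baddbcd
   6 |  13 | bcd
   7 |   8 | cbaddbcd
   8 |   0 | cccdbabacbaddbcd
   9 |   1 | ccdbabacbaddbcd
  10 |  14 | cd
  11 |   2 | cdbabacbaddbcd
  12 |  15 | d
  13 |   3 | dbabacbaddbcd
  14 |  12 | dbcd
  15 |  11 | ddbcd

SA = [5, 7, 10, 4, 6, 9, 13, 8, 0, 1, 14, 2, 15, 3, 12, 11]
rank  pair      lcp
   1  s[5:],s[7:]  1  'a'
   2  s[7:],s[10:]  1  'a'
   3  s[10:],s[4:]  0  ''
   4  s[4:],s[6:]  2  'ba'
   5  s[6:],s[9:]  2  'ba'
   6  s[9:],s[13:]  1  'b'
   7  s[13:],s[8:]  0  ''
   8  s[8:],s[0:]  1  'c'
   9  s[0:],s[1:]  2  'cc'
  10  s[1:],s[14:]  1  'c'
  11  s[14:],s[2:]  2  'cd'
  12  s[2:],s[15:]  0  ''
  13  s[15:],s[3:]  1  'd'
  14  s[3:],s[12:]  2  'db'
  15  s[12:],s[11:]  1  'd'

[0, 1, 1, 0, 2, 2, 1, 0, 1, 2, 1, 2, 0, 1, 2, 1]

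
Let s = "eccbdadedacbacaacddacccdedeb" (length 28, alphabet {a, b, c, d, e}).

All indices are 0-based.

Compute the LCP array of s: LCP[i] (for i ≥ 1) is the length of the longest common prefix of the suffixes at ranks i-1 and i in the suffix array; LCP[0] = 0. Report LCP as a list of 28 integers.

[0, 1, 2, 2, 2, 1, 0, 1, 1, 0, 1, 2, 1, 2, 2, 1, 2, 0, 3, 2, 1, 1, 2, 3, 0, 1, 1, 2]

rank | idx | suffix
   0 |  14 | aacddacccdedeb
   1 |  12 | acaacddacccdedeb
   2 |   9 | acbacaacddacccdedeb
   3 |  19 | acccdedeb
   4 |  15 | acddacccdedeb
   5 |   5 | adedacbacaacddacccdedeb
   6 |  27 | b
   7 |  11 | bacaacddacccdedeb
   8 |   3 | bdadedacbacaacddacccdedeb
   9 |  13 | caacddacccdedeb
  10 |  10 | cbacaacddacccdedeb
  11 |   2 | cbdadedacbacaacddacccdedeb
  12 |   1 | ccbdadedacbacaacddacccdedeb
  13 |  20 | cccdedeb
  14 |  21 | ccdedeb
  15 |  16 | cddacccdedeb
  16 |  22 | cdedeb
  17 |   8 | dacbacaacddacccdedeb
  18 |  18 | dacccdedeb
  19 |   4 | dadedacbacaacddacccdedeb
  20 |  17 | ddacccdedeb
  21 |  25 | deb
  22 |   6 | dedacbacaacddacccdedeb
  23 |  23 | dedeb
  24 |  26 | eb
  25 |   0 | eccbdadedacbacaacddacccdedeb
  26 |   7 | edacbacaacddacccdedeb
  27 |  24 | edeb

SA = [14, 12, 9, 19, 15, 5, 27, 11, 3, 13, 10, 2, 1, 20, 21, 16, 22, 8, 18, 4, 17, 25, 6, 23, 26, 0, 7, 24]
i: (SA[i-1],SA[i]) lcp shared
  1: (14,12) 1 'a'
  2: (12,9) 2 'ac'
  3: (9,19) 2 'ac'
  4: (19,15) 2 'ac'
  5: (15,5) 1 'a'
  6: (5,27) 0 ''
  7: (27,11) 1 'b'
  8: (11,3) 1 'b'
  9: (3,13) 0 ''
  10: (13,10) 1 'c'
  11: (10,2) 2 'cb'
  12: (2,1) 1 'c'
  13: (1,20) 2 'cc'
  14: (20,21) 2 'cc'
  15: (21,16) 1 'c'
  16: (16,22) 2 'cd'
  17: (22,8) 0 ''
  18: (8,18) 3 'dac'
  19: (18,4) 2 'da'
  20: (4,17) 1 'd'
  21: (17,25) 1 'd'
  22: (25,6) 2 'de'
  23: (6,23) 3 'ded'
  24: (23,26) 0 ''
  25: (26,0) 1 'e'
  26: (0,7) 1 'e'
  27: (7,24) 2 'ed'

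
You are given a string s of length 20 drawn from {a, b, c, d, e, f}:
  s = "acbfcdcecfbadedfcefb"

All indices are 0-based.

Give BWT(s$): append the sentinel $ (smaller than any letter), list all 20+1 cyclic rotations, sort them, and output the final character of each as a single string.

rank  rotation               last
    0  $acbfcdcecfbadedfcefb  b
    1  acbfcdcecfbadedfcefb$  $
    2  adedfcefb$acbfcdcecfb  b
    3  b$acbfcdcecfbadedfcef  f
    4  badedfcefb$acbfcdcecf  f
    5  bfcdcecfbadedfcefb$ac  c
    6  cbfcdcecfbadedfcefb$a  a
    7  cdcecfbadedfcefb$acbf  f
    8  cecfbadedfcefb$acbfcd  d
    9  cefb$acbfcdcecfbadedf  f
   10  cfbadedfcefb$acbfcdce  e
   11  dcecfbadedfcefb$acbfc  c
   12  dedfcefb$acbfcdcecfba  a
   13  dfcefb$acbfcdcecfbade  e
   14  ecfbadedfcefb$acbfcdc  c
   15  edfcefb$acbfcdcecfbad  d
   16  efb$acbfcdcecfbadedfc  c
   17  fb$acbfcdcecfbadedfce  e
   18  fbadedfcefb$acbfcdcec  c
   19  fcdcecfbadedfcefb$acb  b
   20  fcefb$acbfcdcecfbaded  d

b$bffcafdfecaecdcecbd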